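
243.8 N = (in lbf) 54.81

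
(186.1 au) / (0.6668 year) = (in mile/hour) 2.962e+06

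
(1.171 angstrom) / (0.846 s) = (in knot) 2.691e-10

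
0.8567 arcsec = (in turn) 6.61e-07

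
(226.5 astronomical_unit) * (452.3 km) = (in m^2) 1.533e+19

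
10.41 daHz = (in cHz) 1.041e+04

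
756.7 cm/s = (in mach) 0.02222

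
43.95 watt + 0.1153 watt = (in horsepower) 0.05909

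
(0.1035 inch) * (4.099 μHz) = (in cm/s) 1.078e-06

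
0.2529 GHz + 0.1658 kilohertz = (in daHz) 2.529e+07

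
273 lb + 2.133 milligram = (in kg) 123.8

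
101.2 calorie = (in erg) 4.234e+09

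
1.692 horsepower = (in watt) 1262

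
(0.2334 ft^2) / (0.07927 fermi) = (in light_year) 0.02891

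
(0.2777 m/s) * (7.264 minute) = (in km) 0.121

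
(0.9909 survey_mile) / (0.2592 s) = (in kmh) 2.215e+04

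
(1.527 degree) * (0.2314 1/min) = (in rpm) 0.0009815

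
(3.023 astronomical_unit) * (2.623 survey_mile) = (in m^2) 1.909e+15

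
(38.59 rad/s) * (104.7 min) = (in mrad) 2.424e+08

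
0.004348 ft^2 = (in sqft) 0.004348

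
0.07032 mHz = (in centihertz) 0.007032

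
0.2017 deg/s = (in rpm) 0.03362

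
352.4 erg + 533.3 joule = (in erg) 5.333e+09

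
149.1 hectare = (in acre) 368.4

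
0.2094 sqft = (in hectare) 1.945e-06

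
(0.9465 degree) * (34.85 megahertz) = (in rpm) 5.498e+06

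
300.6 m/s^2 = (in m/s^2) 300.6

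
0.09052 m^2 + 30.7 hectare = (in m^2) 3.07e+05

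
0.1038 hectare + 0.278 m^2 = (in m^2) 1038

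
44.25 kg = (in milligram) 4.425e+07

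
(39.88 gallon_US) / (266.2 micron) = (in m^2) 567.1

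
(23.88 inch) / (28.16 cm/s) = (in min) 0.0359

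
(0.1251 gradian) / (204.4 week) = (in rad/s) 1.59e-11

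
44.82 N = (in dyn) 4.482e+06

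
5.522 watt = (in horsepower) 0.007405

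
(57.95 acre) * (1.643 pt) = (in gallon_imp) 2.99e+04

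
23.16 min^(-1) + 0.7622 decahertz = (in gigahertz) 8.008e-09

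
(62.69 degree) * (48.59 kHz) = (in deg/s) 3.046e+06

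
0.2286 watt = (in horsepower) 0.0003066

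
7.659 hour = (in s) 2.757e+04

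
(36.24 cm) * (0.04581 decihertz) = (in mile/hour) 0.003714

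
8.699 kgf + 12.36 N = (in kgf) 9.959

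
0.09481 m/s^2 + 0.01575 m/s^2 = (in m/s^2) 0.1106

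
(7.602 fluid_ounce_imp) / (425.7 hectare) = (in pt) 1.438e-07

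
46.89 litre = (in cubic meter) 0.04689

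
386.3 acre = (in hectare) 156.3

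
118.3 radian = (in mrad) 1.183e+05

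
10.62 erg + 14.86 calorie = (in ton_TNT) 1.486e-08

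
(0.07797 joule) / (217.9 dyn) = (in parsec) 1.16e-15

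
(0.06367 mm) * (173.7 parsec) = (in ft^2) 3.673e+15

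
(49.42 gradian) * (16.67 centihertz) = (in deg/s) 7.414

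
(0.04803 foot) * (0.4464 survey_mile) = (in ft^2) 113.2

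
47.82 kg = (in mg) 4.782e+07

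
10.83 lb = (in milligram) 4.912e+06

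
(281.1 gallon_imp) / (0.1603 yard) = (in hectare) 0.0008718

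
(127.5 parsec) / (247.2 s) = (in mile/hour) 3.56e+16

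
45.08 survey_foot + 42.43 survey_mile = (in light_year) 7.219e-12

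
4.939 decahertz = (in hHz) 0.4939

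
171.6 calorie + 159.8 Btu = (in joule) 1.693e+05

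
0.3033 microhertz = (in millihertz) 0.0003033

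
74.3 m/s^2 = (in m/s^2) 74.3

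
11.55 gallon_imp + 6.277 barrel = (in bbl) 6.607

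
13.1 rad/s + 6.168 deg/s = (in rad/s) 13.21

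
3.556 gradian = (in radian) 0.05586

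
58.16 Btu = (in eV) 3.83e+23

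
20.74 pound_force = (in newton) 92.26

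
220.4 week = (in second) 1.333e+08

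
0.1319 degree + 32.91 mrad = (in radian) 0.03521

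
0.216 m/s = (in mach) 0.0006344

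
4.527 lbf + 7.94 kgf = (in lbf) 22.03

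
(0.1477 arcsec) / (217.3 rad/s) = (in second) 3.295e-09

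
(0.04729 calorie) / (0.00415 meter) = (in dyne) 4.768e+06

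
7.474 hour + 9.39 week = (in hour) 1585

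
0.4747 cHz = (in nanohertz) 4.747e+06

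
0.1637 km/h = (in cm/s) 4.547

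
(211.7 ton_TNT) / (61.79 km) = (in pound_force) 3.223e+06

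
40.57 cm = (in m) 0.4057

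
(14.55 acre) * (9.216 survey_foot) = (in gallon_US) 4.369e+07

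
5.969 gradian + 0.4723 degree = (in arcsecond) 2.104e+04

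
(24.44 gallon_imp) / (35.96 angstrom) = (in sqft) 3.326e+08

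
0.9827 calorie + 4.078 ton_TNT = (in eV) 1.065e+29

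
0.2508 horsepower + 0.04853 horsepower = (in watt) 223.2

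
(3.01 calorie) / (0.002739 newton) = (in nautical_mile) 2.483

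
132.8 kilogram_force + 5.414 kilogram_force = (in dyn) 1.355e+08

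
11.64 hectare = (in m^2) 1.164e+05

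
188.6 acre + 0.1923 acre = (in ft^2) 8.224e+06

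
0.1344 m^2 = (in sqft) 1.447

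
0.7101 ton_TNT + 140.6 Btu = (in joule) 2.971e+09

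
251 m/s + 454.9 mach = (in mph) 3.47e+05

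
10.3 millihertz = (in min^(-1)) 0.618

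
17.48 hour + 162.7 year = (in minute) 8.552e+07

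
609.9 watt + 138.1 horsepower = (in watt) 1.036e+05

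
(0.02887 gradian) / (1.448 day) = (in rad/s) 3.625e-09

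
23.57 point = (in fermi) 8.315e+12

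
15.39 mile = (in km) 24.77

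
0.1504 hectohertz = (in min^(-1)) 902.4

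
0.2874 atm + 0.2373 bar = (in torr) 396.4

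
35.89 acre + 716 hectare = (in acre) 1805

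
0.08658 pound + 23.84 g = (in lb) 0.1391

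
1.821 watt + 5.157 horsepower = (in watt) 3847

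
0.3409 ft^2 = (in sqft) 0.3409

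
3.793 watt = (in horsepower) 0.005086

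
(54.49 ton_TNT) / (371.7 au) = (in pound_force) 0.0009217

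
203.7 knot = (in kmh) 377.3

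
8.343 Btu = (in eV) 5.494e+22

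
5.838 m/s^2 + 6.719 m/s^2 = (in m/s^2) 12.56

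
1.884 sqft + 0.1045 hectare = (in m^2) 1045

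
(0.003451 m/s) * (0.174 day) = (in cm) 5188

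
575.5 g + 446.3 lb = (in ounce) 7161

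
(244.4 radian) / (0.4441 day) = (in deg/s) 0.3649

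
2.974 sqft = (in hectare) 2.763e-05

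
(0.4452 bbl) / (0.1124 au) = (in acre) 1.04e-15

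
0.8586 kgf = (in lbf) 1.893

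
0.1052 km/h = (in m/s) 0.02922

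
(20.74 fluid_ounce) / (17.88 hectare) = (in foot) 1.125e-08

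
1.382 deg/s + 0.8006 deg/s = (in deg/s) 2.183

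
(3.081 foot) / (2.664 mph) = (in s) 0.7885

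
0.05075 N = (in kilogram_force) 0.005175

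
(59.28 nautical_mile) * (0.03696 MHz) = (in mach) 1.192e+07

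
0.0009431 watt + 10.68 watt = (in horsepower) 0.01432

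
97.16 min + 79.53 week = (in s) 4.811e+07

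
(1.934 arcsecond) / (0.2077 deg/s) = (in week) 4.277e-09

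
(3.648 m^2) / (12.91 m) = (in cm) 28.26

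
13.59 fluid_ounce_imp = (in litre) 0.3861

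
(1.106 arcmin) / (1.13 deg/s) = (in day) 1.888e-07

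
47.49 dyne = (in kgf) 4.843e-05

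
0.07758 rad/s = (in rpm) 0.7408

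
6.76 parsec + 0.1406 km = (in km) 2.086e+14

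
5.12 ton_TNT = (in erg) 2.142e+17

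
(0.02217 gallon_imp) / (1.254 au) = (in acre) 1.328e-19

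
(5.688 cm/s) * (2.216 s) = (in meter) 0.126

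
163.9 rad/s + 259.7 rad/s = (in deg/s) 2.427e+04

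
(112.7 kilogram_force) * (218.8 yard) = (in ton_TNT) 5.285e-05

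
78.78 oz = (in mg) 2.233e+06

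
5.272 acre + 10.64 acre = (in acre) 15.91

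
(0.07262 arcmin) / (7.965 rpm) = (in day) 2.931e-10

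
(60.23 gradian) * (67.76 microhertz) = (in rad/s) 6.411e-05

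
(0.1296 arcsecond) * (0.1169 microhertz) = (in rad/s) 7.345e-14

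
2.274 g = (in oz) 0.08021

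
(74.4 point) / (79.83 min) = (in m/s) 5.48e-06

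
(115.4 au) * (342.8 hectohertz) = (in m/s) 5.918e+17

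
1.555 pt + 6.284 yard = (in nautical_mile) 0.003103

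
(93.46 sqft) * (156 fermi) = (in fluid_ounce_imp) 4.767e-08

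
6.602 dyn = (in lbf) 1.484e-05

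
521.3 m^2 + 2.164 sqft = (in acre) 0.1289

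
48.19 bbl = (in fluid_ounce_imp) 2.697e+05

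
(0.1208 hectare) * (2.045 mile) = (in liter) 3.976e+09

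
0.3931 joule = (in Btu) 0.0003726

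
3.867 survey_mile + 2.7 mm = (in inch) 2.45e+05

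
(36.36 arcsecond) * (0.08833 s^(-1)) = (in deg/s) 0.0008921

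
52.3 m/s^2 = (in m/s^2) 52.3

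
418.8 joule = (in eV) 2.614e+21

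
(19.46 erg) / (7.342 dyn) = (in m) 0.02651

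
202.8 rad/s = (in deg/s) 1.162e+04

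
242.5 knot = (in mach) 0.3664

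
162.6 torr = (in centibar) 21.68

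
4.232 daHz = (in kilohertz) 0.04232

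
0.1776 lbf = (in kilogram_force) 0.08056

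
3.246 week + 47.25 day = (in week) 9.996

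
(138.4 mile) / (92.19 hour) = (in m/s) 0.6711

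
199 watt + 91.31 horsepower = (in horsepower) 91.58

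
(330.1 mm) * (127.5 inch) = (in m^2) 1.069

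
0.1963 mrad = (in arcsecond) 40.49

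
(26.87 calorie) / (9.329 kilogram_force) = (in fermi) 1.229e+15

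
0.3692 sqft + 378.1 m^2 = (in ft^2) 4070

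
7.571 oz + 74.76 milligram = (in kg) 0.2147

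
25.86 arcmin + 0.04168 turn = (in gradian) 17.15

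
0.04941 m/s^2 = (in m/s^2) 0.04941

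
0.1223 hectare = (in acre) 0.3022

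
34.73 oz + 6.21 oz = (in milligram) 1.161e+06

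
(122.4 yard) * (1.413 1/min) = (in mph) 5.896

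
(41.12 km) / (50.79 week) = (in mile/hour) 0.002994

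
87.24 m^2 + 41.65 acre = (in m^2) 1.686e+05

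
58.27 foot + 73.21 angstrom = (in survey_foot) 58.27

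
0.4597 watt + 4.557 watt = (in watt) 5.017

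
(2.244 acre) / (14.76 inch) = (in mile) 15.05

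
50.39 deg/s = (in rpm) 8.398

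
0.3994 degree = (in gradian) 0.4438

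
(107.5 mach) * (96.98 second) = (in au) 2.373e-05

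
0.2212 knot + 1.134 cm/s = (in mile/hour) 0.2799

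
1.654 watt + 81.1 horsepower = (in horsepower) 81.1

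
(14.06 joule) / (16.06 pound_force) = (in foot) 0.6457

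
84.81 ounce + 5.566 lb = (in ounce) 173.9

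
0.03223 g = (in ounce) 0.001137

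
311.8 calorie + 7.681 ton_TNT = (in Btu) 3.046e+07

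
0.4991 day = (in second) 4.312e+04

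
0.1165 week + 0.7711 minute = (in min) 1175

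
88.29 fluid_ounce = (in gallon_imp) 0.5744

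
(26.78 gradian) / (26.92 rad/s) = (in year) 4.955e-10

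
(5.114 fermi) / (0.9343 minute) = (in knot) 1.773e-16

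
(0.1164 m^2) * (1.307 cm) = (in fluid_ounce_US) 51.44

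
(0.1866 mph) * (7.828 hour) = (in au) 1.571e-08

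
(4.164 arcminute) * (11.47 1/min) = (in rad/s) 0.0002316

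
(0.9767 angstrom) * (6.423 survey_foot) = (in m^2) 1.912e-10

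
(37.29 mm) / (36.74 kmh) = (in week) 6.041e-09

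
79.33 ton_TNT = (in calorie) 7.933e+10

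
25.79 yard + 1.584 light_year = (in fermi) 1.499e+31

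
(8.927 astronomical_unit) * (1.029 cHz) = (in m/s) 1.374e+10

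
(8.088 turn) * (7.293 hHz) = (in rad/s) 3.706e+04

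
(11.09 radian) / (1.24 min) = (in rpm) 1.423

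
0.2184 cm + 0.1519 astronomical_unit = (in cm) 2.272e+12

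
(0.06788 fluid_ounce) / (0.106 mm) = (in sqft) 0.2038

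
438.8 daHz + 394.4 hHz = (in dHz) 4.383e+05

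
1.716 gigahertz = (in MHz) 1716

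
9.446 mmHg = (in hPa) 12.59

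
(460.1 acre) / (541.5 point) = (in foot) 3.198e+07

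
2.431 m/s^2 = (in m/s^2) 2.431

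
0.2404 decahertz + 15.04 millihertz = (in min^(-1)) 145.1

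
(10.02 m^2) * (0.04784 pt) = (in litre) 0.1691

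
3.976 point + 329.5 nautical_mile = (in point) 1.73e+09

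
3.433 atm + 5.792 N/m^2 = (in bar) 3.479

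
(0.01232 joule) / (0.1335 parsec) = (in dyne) 2.991e-13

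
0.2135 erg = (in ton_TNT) 5.103e-18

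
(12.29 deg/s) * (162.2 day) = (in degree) 1.722e+08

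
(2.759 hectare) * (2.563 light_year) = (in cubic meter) 6.69e+20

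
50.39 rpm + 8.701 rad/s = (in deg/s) 800.9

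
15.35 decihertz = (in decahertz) 0.1535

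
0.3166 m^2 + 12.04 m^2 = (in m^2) 12.36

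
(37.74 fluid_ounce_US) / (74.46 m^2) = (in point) 0.04249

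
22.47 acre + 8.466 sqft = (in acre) 22.47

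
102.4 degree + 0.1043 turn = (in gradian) 155.5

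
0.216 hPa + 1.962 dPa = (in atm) 0.0002151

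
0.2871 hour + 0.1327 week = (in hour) 22.58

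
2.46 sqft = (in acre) 5.647e-05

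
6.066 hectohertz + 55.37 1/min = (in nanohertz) 6.075e+11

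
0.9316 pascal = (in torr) 0.006988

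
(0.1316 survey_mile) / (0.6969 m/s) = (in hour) 0.08442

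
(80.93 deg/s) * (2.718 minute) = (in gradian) 1.466e+04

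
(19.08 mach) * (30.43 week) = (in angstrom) 1.196e+21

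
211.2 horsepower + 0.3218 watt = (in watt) 1.575e+05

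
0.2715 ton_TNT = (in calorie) 2.715e+08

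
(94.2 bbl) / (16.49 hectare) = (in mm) 0.09082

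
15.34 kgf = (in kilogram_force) 15.34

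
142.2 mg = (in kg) 0.0001422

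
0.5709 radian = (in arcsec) 1.178e+05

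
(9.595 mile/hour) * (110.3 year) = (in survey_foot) 4.895e+10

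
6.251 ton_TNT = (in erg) 2.615e+17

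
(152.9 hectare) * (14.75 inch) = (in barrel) 3.603e+06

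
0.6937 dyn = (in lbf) 1.559e-06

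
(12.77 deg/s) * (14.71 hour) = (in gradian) 7.514e+05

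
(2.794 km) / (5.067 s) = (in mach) 1.619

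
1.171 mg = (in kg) 1.171e-06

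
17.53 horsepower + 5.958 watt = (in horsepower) 17.54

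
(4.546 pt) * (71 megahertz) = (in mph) 2.547e+05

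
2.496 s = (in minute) 0.0416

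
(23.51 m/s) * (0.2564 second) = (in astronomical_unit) 4.029e-11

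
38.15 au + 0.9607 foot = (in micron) 5.707e+18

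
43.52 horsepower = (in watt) 3.245e+04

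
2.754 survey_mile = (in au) 2.963e-08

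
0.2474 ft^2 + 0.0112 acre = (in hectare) 0.004535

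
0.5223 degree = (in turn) 0.001451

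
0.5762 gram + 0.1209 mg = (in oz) 0.02033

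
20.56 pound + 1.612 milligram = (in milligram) 9.326e+06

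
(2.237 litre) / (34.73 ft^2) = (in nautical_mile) 3.744e-07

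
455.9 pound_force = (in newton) 2028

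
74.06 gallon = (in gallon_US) 74.06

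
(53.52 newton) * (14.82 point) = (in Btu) 0.0002652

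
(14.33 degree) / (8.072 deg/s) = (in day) 2.055e-05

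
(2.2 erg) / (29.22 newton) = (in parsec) 2.44e-25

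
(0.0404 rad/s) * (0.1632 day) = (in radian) 569.7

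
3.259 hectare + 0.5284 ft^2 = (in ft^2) 3.508e+05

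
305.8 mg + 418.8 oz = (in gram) 1.187e+04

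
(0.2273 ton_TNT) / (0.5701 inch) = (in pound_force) 1.476e+10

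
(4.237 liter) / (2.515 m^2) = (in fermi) 1.685e+12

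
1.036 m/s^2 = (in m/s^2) 1.036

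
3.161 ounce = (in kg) 0.08961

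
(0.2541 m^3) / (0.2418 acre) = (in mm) 0.2597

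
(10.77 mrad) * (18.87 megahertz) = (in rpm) 1.941e+06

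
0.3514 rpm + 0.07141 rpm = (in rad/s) 0.04428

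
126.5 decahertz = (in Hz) 1265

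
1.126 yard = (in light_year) 1.088e-16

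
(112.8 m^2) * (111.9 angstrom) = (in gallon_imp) 0.0002777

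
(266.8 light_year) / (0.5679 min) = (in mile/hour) 1.657e+17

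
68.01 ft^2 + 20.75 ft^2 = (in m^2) 8.246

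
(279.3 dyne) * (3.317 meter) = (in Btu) 8.781e-06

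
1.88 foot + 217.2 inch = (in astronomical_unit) 4.071e-11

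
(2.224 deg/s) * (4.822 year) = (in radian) 5.903e+06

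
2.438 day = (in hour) 58.51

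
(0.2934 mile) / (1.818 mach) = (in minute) 0.01271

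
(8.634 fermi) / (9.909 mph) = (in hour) 5.414e-19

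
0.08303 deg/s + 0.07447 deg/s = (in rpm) 0.02625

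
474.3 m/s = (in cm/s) 4.743e+04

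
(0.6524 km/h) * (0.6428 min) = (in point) 1.981e+04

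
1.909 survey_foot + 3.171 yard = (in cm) 348.1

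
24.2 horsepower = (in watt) 1.805e+04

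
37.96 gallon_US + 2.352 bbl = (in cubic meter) 0.5176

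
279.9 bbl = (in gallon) 1.176e+04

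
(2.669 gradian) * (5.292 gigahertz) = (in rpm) 2.119e+09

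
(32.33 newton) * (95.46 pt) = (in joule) 1.089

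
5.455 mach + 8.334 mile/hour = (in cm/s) 1.861e+05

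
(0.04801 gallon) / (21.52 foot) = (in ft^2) 0.0002982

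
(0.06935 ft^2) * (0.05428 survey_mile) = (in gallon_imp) 123.8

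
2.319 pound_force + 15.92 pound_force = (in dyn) 8.113e+06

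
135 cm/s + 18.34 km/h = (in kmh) 23.2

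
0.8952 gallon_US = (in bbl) 0.02131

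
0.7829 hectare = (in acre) 1.935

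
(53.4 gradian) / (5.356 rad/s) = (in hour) 4.35e-05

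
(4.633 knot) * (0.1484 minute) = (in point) 6.016e+04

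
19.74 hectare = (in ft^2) 2.125e+06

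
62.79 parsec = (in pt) 5.492e+21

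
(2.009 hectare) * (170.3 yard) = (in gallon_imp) 6.882e+08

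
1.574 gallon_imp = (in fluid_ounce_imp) 251.8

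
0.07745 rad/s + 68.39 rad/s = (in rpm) 653.8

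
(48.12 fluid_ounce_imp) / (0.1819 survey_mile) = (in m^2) 4.67e-06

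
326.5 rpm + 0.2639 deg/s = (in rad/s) 34.2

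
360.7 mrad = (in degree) 20.67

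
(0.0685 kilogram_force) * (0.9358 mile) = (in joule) 1012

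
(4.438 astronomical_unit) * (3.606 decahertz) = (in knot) 4.654e+13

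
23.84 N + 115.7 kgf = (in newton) 1158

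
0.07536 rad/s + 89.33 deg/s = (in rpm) 15.61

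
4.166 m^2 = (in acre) 0.001029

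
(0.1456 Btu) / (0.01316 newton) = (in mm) 1.167e+07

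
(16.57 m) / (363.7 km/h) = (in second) 0.164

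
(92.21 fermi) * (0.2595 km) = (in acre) 5.913e-15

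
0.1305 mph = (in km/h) 0.21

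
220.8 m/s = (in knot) 429.2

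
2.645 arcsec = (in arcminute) 0.04408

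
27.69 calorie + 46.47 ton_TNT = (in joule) 1.944e+11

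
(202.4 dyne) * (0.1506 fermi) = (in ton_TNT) 7.285e-29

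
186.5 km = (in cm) 1.865e+07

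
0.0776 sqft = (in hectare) 7.209e-07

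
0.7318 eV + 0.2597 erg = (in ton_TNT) 6.207e-18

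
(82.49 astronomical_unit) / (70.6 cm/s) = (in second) 1.748e+13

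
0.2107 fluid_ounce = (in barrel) 3.919e-05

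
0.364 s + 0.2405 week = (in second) 1.455e+05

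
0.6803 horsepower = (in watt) 507.3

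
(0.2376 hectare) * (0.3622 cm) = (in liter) 8606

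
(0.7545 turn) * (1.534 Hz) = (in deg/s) 416.7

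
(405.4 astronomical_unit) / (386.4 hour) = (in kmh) 1.57e+08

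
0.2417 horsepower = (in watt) 180.2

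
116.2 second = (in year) 3.685e-06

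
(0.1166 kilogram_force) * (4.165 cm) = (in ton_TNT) 1.138e-11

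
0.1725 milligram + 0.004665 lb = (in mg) 2116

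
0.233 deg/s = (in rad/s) 0.004067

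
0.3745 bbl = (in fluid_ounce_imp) 2096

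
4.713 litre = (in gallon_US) 1.245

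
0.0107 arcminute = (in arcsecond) 0.642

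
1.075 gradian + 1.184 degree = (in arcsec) 7745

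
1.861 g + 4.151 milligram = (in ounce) 0.06579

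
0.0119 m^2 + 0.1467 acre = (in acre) 0.1467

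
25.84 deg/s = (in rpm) 4.307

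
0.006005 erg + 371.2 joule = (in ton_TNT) 8.872e-08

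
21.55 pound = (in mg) 9.775e+06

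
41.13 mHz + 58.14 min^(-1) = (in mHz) 1010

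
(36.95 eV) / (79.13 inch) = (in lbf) 6.622e-19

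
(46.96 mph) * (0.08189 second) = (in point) 4873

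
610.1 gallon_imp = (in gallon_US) 732.7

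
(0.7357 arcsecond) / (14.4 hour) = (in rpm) 6.57e-10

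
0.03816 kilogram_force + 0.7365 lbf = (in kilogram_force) 0.3722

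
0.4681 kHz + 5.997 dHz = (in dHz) 4687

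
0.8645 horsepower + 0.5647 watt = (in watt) 645.2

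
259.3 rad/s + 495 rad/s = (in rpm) 7203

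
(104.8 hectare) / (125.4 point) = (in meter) 2.369e+07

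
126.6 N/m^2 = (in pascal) 126.6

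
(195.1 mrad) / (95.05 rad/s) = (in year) 6.509e-11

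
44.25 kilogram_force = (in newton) 433.9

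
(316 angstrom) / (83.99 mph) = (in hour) 2.338e-13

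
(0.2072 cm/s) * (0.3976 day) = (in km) 0.07118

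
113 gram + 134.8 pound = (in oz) 2161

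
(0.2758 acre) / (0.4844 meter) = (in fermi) 2.304e+18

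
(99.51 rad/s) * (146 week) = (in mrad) 8.787e+12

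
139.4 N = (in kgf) 14.21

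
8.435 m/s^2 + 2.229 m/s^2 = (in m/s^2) 10.66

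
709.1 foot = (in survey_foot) 709.1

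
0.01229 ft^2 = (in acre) 2.821e-07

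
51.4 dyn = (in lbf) 0.0001156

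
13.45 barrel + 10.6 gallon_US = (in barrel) 13.7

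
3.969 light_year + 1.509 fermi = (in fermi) 3.755e+31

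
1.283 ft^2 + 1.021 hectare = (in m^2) 1.021e+04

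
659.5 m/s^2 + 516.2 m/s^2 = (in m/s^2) 1176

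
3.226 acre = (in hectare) 1.306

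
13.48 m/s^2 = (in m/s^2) 13.48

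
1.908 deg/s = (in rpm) 0.318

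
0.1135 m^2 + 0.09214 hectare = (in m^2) 921.5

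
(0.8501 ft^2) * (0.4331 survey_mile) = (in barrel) 346.2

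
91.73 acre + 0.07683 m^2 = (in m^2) 3.712e+05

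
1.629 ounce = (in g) 46.18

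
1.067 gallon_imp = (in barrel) 0.03051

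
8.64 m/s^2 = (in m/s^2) 8.64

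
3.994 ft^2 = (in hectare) 3.711e-05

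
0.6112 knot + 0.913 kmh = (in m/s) 0.568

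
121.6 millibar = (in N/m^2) 1.216e+04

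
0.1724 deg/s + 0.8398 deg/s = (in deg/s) 1.012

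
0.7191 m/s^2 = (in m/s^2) 0.7191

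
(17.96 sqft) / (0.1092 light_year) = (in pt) 4.578e-12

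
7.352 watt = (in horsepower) 0.009859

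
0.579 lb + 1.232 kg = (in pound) 3.295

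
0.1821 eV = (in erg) 2.918e-13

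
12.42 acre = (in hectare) 5.026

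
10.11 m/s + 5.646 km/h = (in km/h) 42.04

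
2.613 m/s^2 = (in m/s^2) 2.613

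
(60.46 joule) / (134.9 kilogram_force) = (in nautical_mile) 2.468e-05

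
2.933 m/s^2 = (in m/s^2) 2.933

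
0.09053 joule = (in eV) 5.65e+17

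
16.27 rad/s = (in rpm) 155.4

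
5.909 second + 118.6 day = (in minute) 1.708e+05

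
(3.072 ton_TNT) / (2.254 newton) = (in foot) 1.871e+10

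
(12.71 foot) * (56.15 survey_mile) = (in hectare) 35.01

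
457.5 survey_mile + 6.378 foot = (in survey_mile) 457.5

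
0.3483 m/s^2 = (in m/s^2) 0.3483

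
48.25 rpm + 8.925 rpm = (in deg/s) 343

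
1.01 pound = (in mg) 4.581e+05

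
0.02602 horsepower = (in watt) 19.4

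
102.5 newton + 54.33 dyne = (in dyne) 1.025e+07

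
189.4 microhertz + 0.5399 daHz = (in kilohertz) 0.005399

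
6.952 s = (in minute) 0.1159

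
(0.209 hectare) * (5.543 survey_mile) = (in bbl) 1.173e+08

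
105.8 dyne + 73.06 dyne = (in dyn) 178.9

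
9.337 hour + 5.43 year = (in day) 1982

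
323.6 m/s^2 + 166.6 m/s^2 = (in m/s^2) 490.2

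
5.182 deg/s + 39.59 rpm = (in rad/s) 4.236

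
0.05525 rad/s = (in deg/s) 3.166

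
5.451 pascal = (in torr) 0.04089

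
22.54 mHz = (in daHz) 0.002254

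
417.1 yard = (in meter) 381.4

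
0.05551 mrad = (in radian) 5.551e-05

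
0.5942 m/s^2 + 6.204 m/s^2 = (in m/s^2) 6.798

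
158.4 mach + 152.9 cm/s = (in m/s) 5.394e+04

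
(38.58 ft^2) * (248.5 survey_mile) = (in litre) 1.433e+09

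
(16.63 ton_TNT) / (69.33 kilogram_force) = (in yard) 1.119e+08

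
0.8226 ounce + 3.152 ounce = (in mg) 1.127e+05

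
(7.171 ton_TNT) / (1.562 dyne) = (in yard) 2.101e+15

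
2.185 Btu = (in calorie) 551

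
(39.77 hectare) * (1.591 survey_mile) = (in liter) 1.018e+12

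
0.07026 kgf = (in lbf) 0.1549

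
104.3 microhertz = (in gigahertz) 1.043e-13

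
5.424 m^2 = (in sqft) 58.38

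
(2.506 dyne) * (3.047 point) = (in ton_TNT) 6.438e-18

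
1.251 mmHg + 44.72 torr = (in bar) 0.06129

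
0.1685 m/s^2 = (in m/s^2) 0.1685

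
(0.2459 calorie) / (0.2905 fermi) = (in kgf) 3.611e+14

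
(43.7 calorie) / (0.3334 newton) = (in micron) 5.484e+08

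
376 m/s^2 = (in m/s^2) 376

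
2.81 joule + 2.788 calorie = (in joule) 14.47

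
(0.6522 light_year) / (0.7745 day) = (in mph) 2.063e+11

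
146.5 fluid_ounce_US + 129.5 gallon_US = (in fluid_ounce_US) 1.672e+04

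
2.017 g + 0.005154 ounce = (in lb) 0.004769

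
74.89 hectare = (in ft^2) 8.061e+06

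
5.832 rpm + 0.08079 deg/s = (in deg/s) 35.07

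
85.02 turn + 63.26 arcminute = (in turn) 85.02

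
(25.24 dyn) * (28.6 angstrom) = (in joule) 7.219e-13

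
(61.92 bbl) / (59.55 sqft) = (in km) 0.001779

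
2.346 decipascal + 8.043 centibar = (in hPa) 80.43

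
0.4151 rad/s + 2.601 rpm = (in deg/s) 39.39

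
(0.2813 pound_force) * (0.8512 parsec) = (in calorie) 7.855e+15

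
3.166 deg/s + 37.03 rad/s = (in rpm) 354.1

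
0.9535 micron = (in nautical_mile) 5.148e-10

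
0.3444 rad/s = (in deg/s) 19.73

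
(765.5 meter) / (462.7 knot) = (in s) 3.216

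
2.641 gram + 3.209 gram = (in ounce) 0.2064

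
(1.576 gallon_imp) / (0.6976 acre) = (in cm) 0.0002538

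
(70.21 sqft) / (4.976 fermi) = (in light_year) 0.1386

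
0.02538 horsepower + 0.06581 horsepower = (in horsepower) 0.09119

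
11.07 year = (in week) 577.2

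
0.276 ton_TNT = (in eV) 7.208e+27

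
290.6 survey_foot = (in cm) 8858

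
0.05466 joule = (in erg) 5.466e+05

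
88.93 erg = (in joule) 8.893e-06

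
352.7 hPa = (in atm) 0.3481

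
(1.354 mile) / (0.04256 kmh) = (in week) 0.3048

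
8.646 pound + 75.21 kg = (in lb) 174.5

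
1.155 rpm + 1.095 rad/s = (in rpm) 11.61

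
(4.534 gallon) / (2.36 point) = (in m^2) 20.61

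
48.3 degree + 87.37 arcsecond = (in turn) 0.1342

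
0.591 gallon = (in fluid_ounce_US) 75.65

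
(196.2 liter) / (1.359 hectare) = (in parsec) 4.679e-22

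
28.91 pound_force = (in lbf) 28.91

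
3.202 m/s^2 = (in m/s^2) 3.202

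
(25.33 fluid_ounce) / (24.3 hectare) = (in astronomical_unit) 2.061e-20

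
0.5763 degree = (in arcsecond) 2075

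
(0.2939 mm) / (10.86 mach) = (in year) 2.52e-15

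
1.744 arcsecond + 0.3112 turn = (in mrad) 1955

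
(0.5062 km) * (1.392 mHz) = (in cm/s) 70.46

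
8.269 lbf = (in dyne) 3.678e+06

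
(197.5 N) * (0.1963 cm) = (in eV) 2.42e+18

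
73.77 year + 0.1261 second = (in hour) 6.462e+05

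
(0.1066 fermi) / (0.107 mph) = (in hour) 6.19e-19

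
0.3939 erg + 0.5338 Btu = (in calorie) 134.6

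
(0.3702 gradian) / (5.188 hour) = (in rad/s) 3.114e-07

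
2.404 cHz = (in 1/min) 1.442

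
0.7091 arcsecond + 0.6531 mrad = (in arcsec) 135.4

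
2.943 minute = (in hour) 0.04905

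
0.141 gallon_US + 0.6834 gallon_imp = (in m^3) 0.003641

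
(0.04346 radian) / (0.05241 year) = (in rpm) 2.511e-07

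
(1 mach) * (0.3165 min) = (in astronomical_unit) 4.322e-08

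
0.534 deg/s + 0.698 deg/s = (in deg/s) 1.232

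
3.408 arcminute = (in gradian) 0.06311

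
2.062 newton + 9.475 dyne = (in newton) 2.062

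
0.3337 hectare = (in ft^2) 3.592e+04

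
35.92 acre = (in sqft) 1.565e+06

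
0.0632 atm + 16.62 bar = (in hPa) 1.668e+04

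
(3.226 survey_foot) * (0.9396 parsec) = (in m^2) 2.851e+16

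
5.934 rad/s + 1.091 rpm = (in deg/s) 346.5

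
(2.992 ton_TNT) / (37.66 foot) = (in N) 1.091e+09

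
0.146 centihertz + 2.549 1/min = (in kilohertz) 4.394e-05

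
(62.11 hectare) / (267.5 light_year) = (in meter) 2.454e-13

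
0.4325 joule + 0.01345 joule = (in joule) 0.446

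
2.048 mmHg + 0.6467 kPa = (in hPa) 9.197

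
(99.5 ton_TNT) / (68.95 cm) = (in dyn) 6.038e+16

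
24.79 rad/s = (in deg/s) 1420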